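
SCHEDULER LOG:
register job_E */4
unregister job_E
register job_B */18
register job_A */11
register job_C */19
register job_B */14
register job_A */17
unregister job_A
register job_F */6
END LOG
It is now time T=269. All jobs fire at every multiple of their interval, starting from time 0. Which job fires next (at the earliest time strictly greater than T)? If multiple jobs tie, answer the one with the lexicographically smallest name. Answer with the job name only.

Answer: job_F

Derivation:
Op 1: register job_E */4 -> active={job_E:*/4}
Op 2: unregister job_E -> active={}
Op 3: register job_B */18 -> active={job_B:*/18}
Op 4: register job_A */11 -> active={job_A:*/11, job_B:*/18}
Op 5: register job_C */19 -> active={job_A:*/11, job_B:*/18, job_C:*/19}
Op 6: register job_B */14 -> active={job_A:*/11, job_B:*/14, job_C:*/19}
Op 7: register job_A */17 -> active={job_A:*/17, job_B:*/14, job_C:*/19}
Op 8: unregister job_A -> active={job_B:*/14, job_C:*/19}
Op 9: register job_F */6 -> active={job_B:*/14, job_C:*/19, job_F:*/6}
  job_B: interval 14, next fire after T=269 is 280
  job_C: interval 19, next fire after T=269 is 285
  job_F: interval 6, next fire after T=269 is 270
Earliest = 270, winner (lex tiebreak) = job_F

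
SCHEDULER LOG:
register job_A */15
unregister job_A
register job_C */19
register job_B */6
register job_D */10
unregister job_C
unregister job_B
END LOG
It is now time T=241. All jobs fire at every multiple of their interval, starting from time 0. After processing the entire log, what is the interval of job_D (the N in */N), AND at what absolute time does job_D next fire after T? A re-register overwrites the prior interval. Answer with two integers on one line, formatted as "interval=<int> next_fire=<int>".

Op 1: register job_A */15 -> active={job_A:*/15}
Op 2: unregister job_A -> active={}
Op 3: register job_C */19 -> active={job_C:*/19}
Op 4: register job_B */6 -> active={job_B:*/6, job_C:*/19}
Op 5: register job_D */10 -> active={job_B:*/6, job_C:*/19, job_D:*/10}
Op 6: unregister job_C -> active={job_B:*/6, job_D:*/10}
Op 7: unregister job_B -> active={job_D:*/10}
Final interval of job_D = 10
Next fire of job_D after T=241: (241//10+1)*10 = 250

Answer: interval=10 next_fire=250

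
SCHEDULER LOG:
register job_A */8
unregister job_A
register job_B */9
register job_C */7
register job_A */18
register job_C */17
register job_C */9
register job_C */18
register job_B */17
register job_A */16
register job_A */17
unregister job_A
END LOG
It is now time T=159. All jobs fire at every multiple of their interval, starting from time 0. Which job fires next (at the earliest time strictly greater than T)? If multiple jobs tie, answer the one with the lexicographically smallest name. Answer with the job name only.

Answer: job_C

Derivation:
Op 1: register job_A */8 -> active={job_A:*/8}
Op 2: unregister job_A -> active={}
Op 3: register job_B */9 -> active={job_B:*/9}
Op 4: register job_C */7 -> active={job_B:*/9, job_C:*/7}
Op 5: register job_A */18 -> active={job_A:*/18, job_B:*/9, job_C:*/7}
Op 6: register job_C */17 -> active={job_A:*/18, job_B:*/9, job_C:*/17}
Op 7: register job_C */9 -> active={job_A:*/18, job_B:*/9, job_C:*/9}
Op 8: register job_C */18 -> active={job_A:*/18, job_B:*/9, job_C:*/18}
Op 9: register job_B */17 -> active={job_A:*/18, job_B:*/17, job_C:*/18}
Op 10: register job_A */16 -> active={job_A:*/16, job_B:*/17, job_C:*/18}
Op 11: register job_A */17 -> active={job_A:*/17, job_B:*/17, job_C:*/18}
Op 12: unregister job_A -> active={job_B:*/17, job_C:*/18}
  job_B: interval 17, next fire after T=159 is 170
  job_C: interval 18, next fire after T=159 is 162
Earliest = 162, winner (lex tiebreak) = job_C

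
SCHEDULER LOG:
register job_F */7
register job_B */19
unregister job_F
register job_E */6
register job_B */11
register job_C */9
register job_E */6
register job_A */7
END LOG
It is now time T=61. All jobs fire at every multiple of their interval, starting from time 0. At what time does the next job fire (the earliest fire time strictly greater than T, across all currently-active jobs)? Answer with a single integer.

Op 1: register job_F */7 -> active={job_F:*/7}
Op 2: register job_B */19 -> active={job_B:*/19, job_F:*/7}
Op 3: unregister job_F -> active={job_B:*/19}
Op 4: register job_E */6 -> active={job_B:*/19, job_E:*/6}
Op 5: register job_B */11 -> active={job_B:*/11, job_E:*/6}
Op 6: register job_C */9 -> active={job_B:*/11, job_C:*/9, job_E:*/6}
Op 7: register job_E */6 -> active={job_B:*/11, job_C:*/9, job_E:*/6}
Op 8: register job_A */7 -> active={job_A:*/7, job_B:*/11, job_C:*/9, job_E:*/6}
  job_A: interval 7, next fire after T=61 is 63
  job_B: interval 11, next fire after T=61 is 66
  job_C: interval 9, next fire after T=61 is 63
  job_E: interval 6, next fire after T=61 is 66
Earliest fire time = 63 (job job_A)

Answer: 63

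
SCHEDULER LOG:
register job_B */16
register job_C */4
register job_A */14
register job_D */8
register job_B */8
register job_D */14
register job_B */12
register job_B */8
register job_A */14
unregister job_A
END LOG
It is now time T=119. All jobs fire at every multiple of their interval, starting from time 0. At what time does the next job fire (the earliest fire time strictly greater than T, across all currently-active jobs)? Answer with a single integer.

Op 1: register job_B */16 -> active={job_B:*/16}
Op 2: register job_C */4 -> active={job_B:*/16, job_C:*/4}
Op 3: register job_A */14 -> active={job_A:*/14, job_B:*/16, job_C:*/4}
Op 4: register job_D */8 -> active={job_A:*/14, job_B:*/16, job_C:*/4, job_D:*/8}
Op 5: register job_B */8 -> active={job_A:*/14, job_B:*/8, job_C:*/4, job_D:*/8}
Op 6: register job_D */14 -> active={job_A:*/14, job_B:*/8, job_C:*/4, job_D:*/14}
Op 7: register job_B */12 -> active={job_A:*/14, job_B:*/12, job_C:*/4, job_D:*/14}
Op 8: register job_B */8 -> active={job_A:*/14, job_B:*/8, job_C:*/4, job_D:*/14}
Op 9: register job_A */14 -> active={job_A:*/14, job_B:*/8, job_C:*/4, job_D:*/14}
Op 10: unregister job_A -> active={job_B:*/8, job_C:*/4, job_D:*/14}
  job_B: interval 8, next fire after T=119 is 120
  job_C: interval 4, next fire after T=119 is 120
  job_D: interval 14, next fire after T=119 is 126
Earliest fire time = 120 (job job_B)

Answer: 120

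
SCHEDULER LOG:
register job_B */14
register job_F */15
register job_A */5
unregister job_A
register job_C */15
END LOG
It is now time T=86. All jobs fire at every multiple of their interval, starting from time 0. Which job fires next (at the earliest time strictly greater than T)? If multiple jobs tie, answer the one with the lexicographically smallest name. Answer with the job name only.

Op 1: register job_B */14 -> active={job_B:*/14}
Op 2: register job_F */15 -> active={job_B:*/14, job_F:*/15}
Op 3: register job_A */5 -> active={job_A:*/5, job_B:*/14, job_F:*/15}
Op 4: unregister job_A -> active={job_B:*/14, job_F:*/15}
Op 5: register job_C */15 -> active={job_B:*/14, job_C:*/15, job_F:*/15}
  job_B: interval 14, next fire after T=86 is 98
  job_C: interval 15, next fire after T=86 is 90
  job_F: interval 15, next fire after T=86 is 90
Earliest = 90, winner (lex tiebreak) = job_C

Answer: job_C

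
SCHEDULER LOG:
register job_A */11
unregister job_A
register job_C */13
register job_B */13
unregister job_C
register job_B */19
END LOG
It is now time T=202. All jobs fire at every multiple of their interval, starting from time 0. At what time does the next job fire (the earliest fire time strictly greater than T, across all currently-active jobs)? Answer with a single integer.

Op 1: register job_A */11 -> active={job_A:*/11}
Op 2: unregister job_A -> active={}
Op 3: register job_C */13 -> active={job_C:*/13}
Op 4: register job_B */13 -> active={job_B:*/13, job_C:*/13}
Op 5: unregister job_C -> active={job_B:*/13}
Op 6: register job_B */19 -> active={job_B:*/19}
  job_B: interval 19, next fire after T=202 is 209
Earliest fire time = 209 (job job_B)

Answer: 209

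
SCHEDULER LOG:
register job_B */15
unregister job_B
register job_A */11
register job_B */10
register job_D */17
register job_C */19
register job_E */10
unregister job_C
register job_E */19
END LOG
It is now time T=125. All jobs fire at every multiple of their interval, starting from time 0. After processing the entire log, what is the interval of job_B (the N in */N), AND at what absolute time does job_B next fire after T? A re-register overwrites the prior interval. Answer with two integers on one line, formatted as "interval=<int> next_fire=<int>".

Answer: interval=10 next_fire=130

Derivation:
Op 1: register job_B */15 -> active={job_B:*/15}
Op 2: unregister job_B -> active={}
Op 3: register job_A */11 -> active={job_A:*/11}
Op 4: register job_B */10 -> active={job_A:*/11, job_B:*/10}
Op 5: register job_D */17 -> active={job_A:*/11, job_B:*/10, job_D:*/17}
Op 6: register job_C */19 -> active={job_A:*/11, job_B:*/10, job_C:*/19, job_D:*/17}
Op 7: register job_E */10 -> active={job_A:*/11, job_B:*/10, job_C:*/19, job_D:*/17, job_E:*/10}
Op 8: unregister job_C -> active={job_A:*/11, job_B:*/10, job_D:*/17, job_E:*/10}
Op 9: register job_E */19 -> active={job_A:*/11, job_B:*/10, job_D:*/17, job_E:*/19}
Final interval of job_B = 10
Next fire of job_B after T=125: (125//10+1)*10 = 130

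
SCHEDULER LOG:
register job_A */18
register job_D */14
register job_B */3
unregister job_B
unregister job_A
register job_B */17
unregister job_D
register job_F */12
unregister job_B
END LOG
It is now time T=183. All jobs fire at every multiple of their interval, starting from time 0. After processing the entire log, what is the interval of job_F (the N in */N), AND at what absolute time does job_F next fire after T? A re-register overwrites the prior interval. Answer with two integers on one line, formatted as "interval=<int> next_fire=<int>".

Answer: interval=12 next_fire=192

Derivation:
Op 1: register job_A */18 -> active={job_A:*/18}
Op 2: register job_D */14 -> active={job_A:*/18, job_D:*/14}
Op 3: register job_B */3 -> active={job_A:*/18, job_B:*/3, job_D:*/14}
Op 4: unregister job_B -> active={job_A:*/18, job_D:*/14}
Op 5: unregister job_A -> active={job_D:*/14}
Op 6: register job_B */17 -> active={job_B:*/17, job_D:*/14}
Op 7: unregister job_D -> active={job_B:*/17}
Op 8: register job_F */12 -> active={job_B:*/17, job_F:*/12}
Op 9: unregister job_B -> active={job_F:*/12}
Final interval of job_F = 12
Next fire of job_F after T=183: (183//12+1)*12 = 192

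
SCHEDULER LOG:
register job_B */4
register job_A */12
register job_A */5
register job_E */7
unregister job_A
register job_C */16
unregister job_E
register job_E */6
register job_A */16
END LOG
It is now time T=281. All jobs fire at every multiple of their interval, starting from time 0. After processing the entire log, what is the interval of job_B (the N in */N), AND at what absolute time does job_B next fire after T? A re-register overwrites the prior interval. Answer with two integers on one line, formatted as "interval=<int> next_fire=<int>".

Answer: interval=4 next_fire=284

Derivation:
Op 1: register job_B */4 -> active={job_B:*/4}
Op 2: register job_A */12 -> active={job_A:*/12, job_B:*/4}
Op 3: register job_A */5 -> active={job_A:*/5, job_B:*/4}
Op 4: register job_E */7 -> active={job_A:*/5, job_B:*/4, job_E:*/7}
Op 5: unregister job_A -> active={job_B:*/4, job_E:*/7}
Op 6: register job_C */16 -> active={job_B:*/4, job_C:*/16, job_E:*/7}
Op 7: unregister job_E -> active={job_B:*/4, job_C:*/16}
Op 8: register job_E */6 -> active={job_B:*/4, job_C:*/16, job_E:*/6}
Op 9: register job_A */16 -> active={job_A:*/16, job_B:*/4, job_C:*/16, job_E:*/6}
Final interval of job_B = 4
Next fire of job_B after T=281: (281//4+1)*4 = 284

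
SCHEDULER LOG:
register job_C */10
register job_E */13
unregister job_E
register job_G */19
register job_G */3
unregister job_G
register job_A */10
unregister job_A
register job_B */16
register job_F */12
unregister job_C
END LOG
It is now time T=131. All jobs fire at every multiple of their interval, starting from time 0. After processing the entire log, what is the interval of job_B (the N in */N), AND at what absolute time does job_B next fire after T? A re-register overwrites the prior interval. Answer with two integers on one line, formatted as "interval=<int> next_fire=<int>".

Answer: interval=16 next_fire=144

Derivation:
Op 1: register job_C */10 -> active={job_C:*/10}
Op 2: register job_E */13 -> active={job_C:*/10, job_E:*/13}
Op 3: unregister job_E -> active={job_C:*/10}
Op 4: register job_G */19 -> active={job_C:*/10, job_G:*/19}
Op 5: register job_G */3 -> active={job_C:*/10, job_G:*/3}
Op 6: unregister job_G -> active={job_C:*/10}
Op 7: register job_A */10 -> active={job_A:*/10, job_C:*/10}
Op 8: unregister job_A -> active={job_C:*/10}
Op 9: register job_B */16 -> active={job_B:*/16, job_C:*/10}
Op 10: register job_F */12 -> active={job_B:*/16, job_C:*/10, job_F:*/12}
Op 11: unregister job_C -> active={job_B:*/16, job_F:*/12}
Final interval of job_B = 16
Next fire of job_B after T=131: (131//16+1)*16 = 144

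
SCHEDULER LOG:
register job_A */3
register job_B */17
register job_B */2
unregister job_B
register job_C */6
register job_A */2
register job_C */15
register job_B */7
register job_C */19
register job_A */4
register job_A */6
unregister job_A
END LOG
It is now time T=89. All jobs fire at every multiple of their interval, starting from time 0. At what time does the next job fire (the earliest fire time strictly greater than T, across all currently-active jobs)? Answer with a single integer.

Op 1: register job_A */3 -> active={job_A:*/3}
Op 2: register job_B */17 -> active={job_A:*/3, job_B:*/17}
Op 3: register job_B */2 -> active={job_A:*/3, job_B:*/2}
Op 4: unregister job_B -> active={job_A:*/3}
Op 5: register job_C */6 -> active={job_A:*/3, job_C:*/6}
Op 6: register job_A */2 -> active={job_A:*/2, job_C:*/6}
Op 7: register job_C */15 -> active={job_A:*/2, job_C:*/15}
Op 8: register job_B */7 -> active={job_A:*/2, job_B:*/7, job_C:*/15}
Op 9: register job_C */19 -> active={job_A:*/2, job_B:*/7, job_C:*/19}
Op 10: register job_A */4 -> active={job_A:*/4, job_B:*/7, job_C:*/19}
Op 11: register job_A */6 -> active={job_A:*/6, job_B:*/7, job_C:*/19}
Op 12: unregister job_A -> active={job_B:*/7, job_C:*/19}
  job_B: interval 7, next fire after T=89 is 91
  job_C: interval 19, next fire after T=89 is 95
Earliest fire time = 91 (job job_B)

Answer: 91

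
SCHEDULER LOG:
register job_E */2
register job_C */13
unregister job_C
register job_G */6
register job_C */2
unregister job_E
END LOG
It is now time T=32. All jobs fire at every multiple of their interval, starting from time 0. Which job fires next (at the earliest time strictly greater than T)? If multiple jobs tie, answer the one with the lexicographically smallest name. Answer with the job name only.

Answer: job_C

Derivation:
Op 1: register job_E */2 -> active={job_E:*/2}
Op 2: register job_C */13 -> active={job_C:*/13, job_E:*/2}
Op 3: unregister job_C -> active={job_E:*/2}
Op 4: register job_G */6 -> active={job_E:*/2, job_G:*/6}
Op 5: register job_C */2 -> active={job_C:*/2, job_E:*/2, job_G:*/6}
Op 6: unregister job_E -> active={job_C:*/2, job_G:*/6}
  job_C: interval 2, next fire after T=32 is 34
  job_G: interval 6, next fire after T=32 is 36
Earliest = 34, winner (lex tiebreak) = job_C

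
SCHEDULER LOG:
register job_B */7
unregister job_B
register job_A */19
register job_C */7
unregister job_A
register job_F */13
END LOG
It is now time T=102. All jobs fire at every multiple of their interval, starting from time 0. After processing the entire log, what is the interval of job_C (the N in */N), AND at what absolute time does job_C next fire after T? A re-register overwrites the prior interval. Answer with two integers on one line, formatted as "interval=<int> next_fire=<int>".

Op 1: register job_B */7 -> active={job_B:*/7}
Op 2: unregister job_B -> active={}
Op 3: register job_A */19 -> active={job_A:*/19}
Op 4: register job_C */7 -> active={job_A:*/19, job_C:*/7}
Op 5: unregister job_A -> active={job_C:*/7}
Op 6: register job_F */13 -> active={job_C:*/7, job_F:*/13}
Final interval of job_C = 7
Next fire of job_C after T=102: (102//7+1)*7 = 105

Answer: interval=7 next_fire=105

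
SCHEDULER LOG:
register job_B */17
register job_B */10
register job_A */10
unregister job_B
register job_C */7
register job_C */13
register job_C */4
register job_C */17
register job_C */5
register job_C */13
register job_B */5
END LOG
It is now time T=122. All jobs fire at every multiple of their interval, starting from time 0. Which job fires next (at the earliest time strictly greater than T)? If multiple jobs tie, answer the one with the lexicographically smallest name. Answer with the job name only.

Answer: job_B

Derivation:
Op 1: register job_B */17 -> active={job_B:*/17}
Op 2: register job_B */10 -> active={job_B:*/10}
Op 3: register job_A */10 -> active={job_A:*/10, job_B:*/10}
Op 4: unregister job_B -> active={job_A:*/10}
Op 5: register job_C */7 -> active={job_A:*/10, job_C:*/7}
Op 6: register job_C */13 -> active={job_A:*/10, job_C:*/13}
Op 7: register job_C */4 -> active={job_A:*/10, job_C:*/4}
Op 8: register job_C */17 -> active={job_A:*/10, job_C:*/17}
Op 9: register job_C */5 -> active={job_A:*/10, job_C:*/5}
Op 10: register job_C */13 -> active={job_A:*/10, job_C:*/13}
Op 11: register job_B */5 -> active={job_A:*/10, job_B:*/5, job_C:*/13}
  job_A: interval 10, next fire after T=122 is 130
  job_B: interval 5, next fire after T=122 is 125
  job_C: interval 13, next fire after T=122 is 130
Earliest = 125, winner (lex tiebreak) = job_B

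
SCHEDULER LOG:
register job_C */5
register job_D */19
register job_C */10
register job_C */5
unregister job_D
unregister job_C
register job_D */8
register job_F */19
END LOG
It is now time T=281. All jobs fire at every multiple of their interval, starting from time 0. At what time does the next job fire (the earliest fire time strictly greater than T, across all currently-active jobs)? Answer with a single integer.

Op 1: register job_C */5 -> active={job_C:*/5}
Op 2: register job_D */19 -> active={job_C:*/5, job_D:*/19}
Op 3: register job_C */10 -> active={job_C:*/10, job_D:*/19}
Op 4: register job_C */5 -> active={job_C:*/5, job_D:*/19}
Op 5: unregister job_D -> active={job_C:*/5}
Op 6: unregister job_C -> active={}
Op 7: register job_D */8 -> active={job_D:*/8}
Op 8: register job_F */19 -> active={job_D:*/8, job_F:*/19}
  job_D: interval 8, next fire after T=281 is 288
  job_F: interval 19, next fire after T=281 is 285
Earliest fire time = 285 (job job_F)

Answer: 285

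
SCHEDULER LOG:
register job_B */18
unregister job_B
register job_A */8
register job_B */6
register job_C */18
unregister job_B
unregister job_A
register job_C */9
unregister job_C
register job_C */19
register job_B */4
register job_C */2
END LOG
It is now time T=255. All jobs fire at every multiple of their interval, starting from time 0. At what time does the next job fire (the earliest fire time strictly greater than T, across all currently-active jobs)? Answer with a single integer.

Answer: 256

Derivation:
Op 1: register job_B */18 -> active={job_B:*/18}
Op 2: unregister job_B -> active={}
Op 3: register job_A */8 -> active={job_A:*/8}
Op 4: register job_B */6 -> active={job_A:*/8, job_B:*/6}
Op 5: register job_C */18 -> active={job_A:*/8, job_B:*/6, job_C:*/18}
Op 6: unregister job_B -> active={job_A:*/8, job_C:*/18}
Op 7: unregister job_A -> active={job_C:*/18}
Op 8: register job_C */9 -> active={job_C:*/9}
Op 9: unregister job_C -> active={}
Op 10: register job_C */19 -> active={job_C:*/19}
Op 11: register job_B */4 -> active={job_B:*/4, job_C:*/19}
Op 12: register job_C */2 -> active={job_B:*/4, job_C:*/2}
  job_B: interval 4, next fire after T=255 is 256
  job_C: interval 2, next fire after T=255 is 256
Earliest fire time = 256 (job job_B)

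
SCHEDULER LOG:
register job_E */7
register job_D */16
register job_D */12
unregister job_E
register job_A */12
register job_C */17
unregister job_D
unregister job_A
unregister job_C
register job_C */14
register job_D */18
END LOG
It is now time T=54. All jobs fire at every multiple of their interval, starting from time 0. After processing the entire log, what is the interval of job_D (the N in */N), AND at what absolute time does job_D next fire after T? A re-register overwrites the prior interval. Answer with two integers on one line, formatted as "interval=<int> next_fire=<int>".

Answer: interval=18 next_fire=72

Derivation:
Op 1: register job_E */7 -> active={job_E:*/7}
Op 2: register job_D */16 -> active={job_D:*/16, job_E:*/7}
Op 3: register job_D */12 -> active={job_D:*/12, job_E:*/7}
Op 4: unregister job_E -> active={job_D:*/12}
Op 5: register job_A */12 -> active={job_A:*/12, job_D:*/12}
Op 6: register job_C */17 -> active={job_A:*/12, job_C:*/17, job_D:*/12}
Op 7: unregister job_D -> active={job_A:*/12, job_C:*/17}
Op 8: unregister job_A -> active={job_C:*/17}
Op 9: unregister job_C -> active={}
Op 10: register job_C */14 -> active={job_C:*/14}
Op 11: register job_D */18 -> active={job_C:*/14, job_D:*/18}
Final interval of job_D = 18
Next fire of job_D after T=54: (54//18+1)*18 = 72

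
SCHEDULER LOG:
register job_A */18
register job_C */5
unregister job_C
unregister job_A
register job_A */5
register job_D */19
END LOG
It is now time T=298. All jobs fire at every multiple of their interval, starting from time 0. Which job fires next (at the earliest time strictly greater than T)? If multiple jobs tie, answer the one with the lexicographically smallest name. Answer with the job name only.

Answer: job_A

Derivation:
Op 1: register job_A */18 -> active={job_A:*/18}
Op 2: register job_C */5 -> active={job_A:*/18, job_C:*/5}
Op 3: unregister job_C -> active={job_A:*/18}
Op 4: unregister job_A -> active={}
Op 5: register job_A */5 -> active={job_A:*/5}
Op 6: register job_D */19 -> active={job_A:*/5, job_D:*/19}
  job_A: interval 5, next fire after T=298 is 300
  job_D: interval 19, next fire after T=298 is 304
Earliest = 300, winner (lex tiebreak) = job_A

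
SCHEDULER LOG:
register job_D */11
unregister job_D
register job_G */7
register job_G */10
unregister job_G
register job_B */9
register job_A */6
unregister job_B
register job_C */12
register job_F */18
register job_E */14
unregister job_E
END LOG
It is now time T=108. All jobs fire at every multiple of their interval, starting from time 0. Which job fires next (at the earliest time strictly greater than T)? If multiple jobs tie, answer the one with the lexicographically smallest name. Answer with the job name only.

Op 1: register job_D */11 -> active={job_D:*/11}
Op 2: unregister job_D -> active={}
Op 3: register job_G */7 -> active={job_G:*/7}
Op 4: register job_G */10 -> active={job_G:*/10}
Op 5: unregister job_G -> active={}
Op 6: register job_B */9 -> active={job_B:*/9}
Op 7: register job_A */6 -> active={job_A:*/6, job_B:*/9}
Op 8: unregister job_B -> active={job_A:*/6}
Op 9: register job_C */12 -> active={job_A:*/6, job_C:*/12}
Op 10: register job_F */18 -> active={job_A:*/6, job_C:*/12, job_F:*/18}
Op 11: register job_E */14 -> active={job_A:*/6, job_C:*/12, job_E:*/14, job_F:*/18}
Op 12: unregister job_E -> active={job_A:*/6, job_C:*/12, job_F:*/18}
  job_A: interval 6, next fire after T=108 is 114
  job_C: interval 12, next fire after T=108 is 120
  job_F: interval 18, next fire after T=108 is 126
Earliest = 114, winner (lex tiebreak) = job_A

Answer: job_A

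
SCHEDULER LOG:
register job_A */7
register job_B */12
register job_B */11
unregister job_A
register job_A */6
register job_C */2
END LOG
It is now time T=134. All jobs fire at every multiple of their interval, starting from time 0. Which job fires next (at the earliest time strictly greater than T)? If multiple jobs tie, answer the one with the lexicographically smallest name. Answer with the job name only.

Op 1: register job_A */7 -> active={job_A:*/7}
Op 2: register job_B */12 -> active={job_A:*/7, job_B:*/12}
Op 3: register job_B */11 -> active={job_A:*/7, job_B:*/11}
Op 4: unregister job_A -> active={job_B:*/11}
Op 5: register job_A */6 -> active={job_A:*/6, job_B:*/11}
Op 6: register job_C */2 -> active={job_A:*/6, job_B:*/11, job_C:*/2}
  job_A: interval 6, next fire after T=134 is 138
  job_B: interval 11, next fire after T=134 is 143
  job_C: interval 2, next fire after T=134 is 136
Earliest = 136, winner (lex tiebreak) = job_C

Answer: job_C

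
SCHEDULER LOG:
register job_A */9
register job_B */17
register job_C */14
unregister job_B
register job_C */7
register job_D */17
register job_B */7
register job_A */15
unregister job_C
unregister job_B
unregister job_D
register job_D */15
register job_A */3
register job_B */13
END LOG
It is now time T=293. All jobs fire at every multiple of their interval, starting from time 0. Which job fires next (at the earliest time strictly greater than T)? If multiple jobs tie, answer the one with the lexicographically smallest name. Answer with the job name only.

Answer: job_A

Derivation:
Op 1: register job_A */9 -> active={job_A:*/9}
Op 2: register job_B */17 -> active={job_A:*/9, job_B:*/17}
Op 3: register job_C */14 -> active={job_A:*/9, job_B:*/17, job_C:*/14}
Op 4: unregister job_B -> active={job_A:*/9, job_C:*/14}
Op 5: register job_C */7 -> active={job_A:*/9, job_C:*/7}
Op 6: register job_D */17 -> active={job_A:*/9, job_C:*/7, job_D:*/17}
Op 7: register job_B */7 -> active={job_A:*/9, job_B:*/7, job_C:*/7, job_D:*/17}
Op 8: register job_A */15 -> active={job_A:*/15, job_B:*/7, job_C:*/7, job_D:*/17}
Op 9: unregister job_C -> active={job_A:*/15, job_B:*/7, job_D:*/17}
Op 10: unregister job_B -> active={job_A:*/15, job_D:*/17}
Op 11: unregister job_D -> active={job_A:*/15}
Op 12: register job_D */15 -> active={job_A:*/15, job_D:*/15}
Op 13: register job_A */3 -> active={job_A:*/3, job_D:*/15}
Op 14: register job_B */13 -> active={job_A:*/3, job_B:*/13, job_D:*/15}
  job_A: interval 3, next fire after T=293 is 294
  job_B: interval 13, next fire after T=293 is 299
  job_D: interval 15, next fire after T=293 is 300
Earliest = 294, winner (lex tiebreak) = job_A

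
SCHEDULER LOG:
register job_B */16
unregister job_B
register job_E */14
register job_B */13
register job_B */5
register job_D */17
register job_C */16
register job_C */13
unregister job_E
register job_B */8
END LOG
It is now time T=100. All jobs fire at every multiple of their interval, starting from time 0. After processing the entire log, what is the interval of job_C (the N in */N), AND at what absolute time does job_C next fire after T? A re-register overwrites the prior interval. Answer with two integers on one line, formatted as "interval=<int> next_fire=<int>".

Answer: interval=13 next_fire=104

Derivation:
Op 1: register job_B */16 -> active={job_B:*/16}
Op 2: unregister job_B -> active={}
Op 3: register job_E */14 -> active={job_E:*/14}
Op 4: register job_B */13 -> active={job_B:*/13, job_E:*/14}
Op 5: register job_B */5 -> active={job_B:*/5, job_E:*/14}
Op 6: register job_D */17 -> active={job_B:*/5, job_D:*/17, job_E:*/14}
Op 7: register job_C */16 -> active={job_B:*/5, job_C:*/16, job_D:*/17, job_E:*/14}
Op 8: register job_C */13 -> active={job_B:*/5, job_C:*/13, job_D:*/17, job_E:*/14}
Op 9: unregister job_E -> active={job_B:*/5, job_C:*/13, job_D:*/17}
Op 10: register job_B */8 -> active={job_B:*/8, job_C:*/13, job_D:*/17}
Final interval of job_C = 13
Next fire of job_C after T=100: (100//13+1)*13 = 104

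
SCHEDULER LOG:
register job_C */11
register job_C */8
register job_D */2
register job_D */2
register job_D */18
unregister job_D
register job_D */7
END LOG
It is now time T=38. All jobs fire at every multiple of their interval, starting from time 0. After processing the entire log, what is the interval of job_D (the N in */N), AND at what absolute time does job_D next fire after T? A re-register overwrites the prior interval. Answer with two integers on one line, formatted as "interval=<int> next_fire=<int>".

Op 1: register job_C */11 -> active={job_C:*/11}
Op 2: register job_C */8 -> active={job_C:*/8}
Op 3: register job_D */2 -> active={job_C:*/8, job_D:*/2}
Op 4: register job_D */2 -> active={job_C:*/8, job_D:*/2}
Op 5: register job_D */18 -> active={job_C:*/8, job_D:*/18}
Op 6: unregister job_D -> active={job_C:*/8}
Op 7: register job_D */7 -> active={job_C:*/8, job_D:*/7}
Final interval of job_D = 7
Next fire of job_D after T=38: (38//7+1)*7 = 42

Answer: interval=7 next_fire=42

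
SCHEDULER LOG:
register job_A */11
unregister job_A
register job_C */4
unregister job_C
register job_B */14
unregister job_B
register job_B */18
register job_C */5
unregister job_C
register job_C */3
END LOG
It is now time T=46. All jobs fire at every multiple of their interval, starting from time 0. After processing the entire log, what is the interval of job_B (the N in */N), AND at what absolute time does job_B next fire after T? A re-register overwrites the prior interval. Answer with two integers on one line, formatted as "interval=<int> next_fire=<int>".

Op 1: register job_A */11 -> active={job_A:*/11}
Op 2: unregister job_A -> active={}
Op 3: register job_C */4 -> active={job_C:*/4}
Op 4: unregister job_C -> active={}
Op 5: register job_B */14 -> active={job_B:*/14}
Op 6: unregister job_B -> active={}
Op 7: register job_B */18 -> active={job_B:*/18}
Op 8: register job_C */5 -> active={job_B:*/18, job_C:*/5}
Op 9: unregister job_C -> active={job_B:*/18}
Op 10: register job_C */3 -> active={job_B:*/18, job_C:*/3}
Final interval of job_B = 18
Next fire of job_B after T=46: (46//18+1)*18 = 54

Answer: interval=18 next_fire=54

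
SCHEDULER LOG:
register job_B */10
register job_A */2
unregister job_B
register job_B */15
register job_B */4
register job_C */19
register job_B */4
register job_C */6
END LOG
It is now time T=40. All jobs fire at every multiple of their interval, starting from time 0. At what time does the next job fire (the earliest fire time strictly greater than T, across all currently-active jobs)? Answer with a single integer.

Answer: 42

Derivation:
Op 1: register job_B */10 -> active={job_B:*/10}
Op 2: register job_A */2 -> active={job_A:*/2, job_B:*/10}
Op 3: unregister job_B -> active={job_A:*/2}
Op 4: register job_B */15 -> active={job_A:*/2, job_B:*/15}
Op 5: register job_B */4 -> active={job_A:*/2, job_B:*/4}
Op 6: register job_C */19 -> active={job_A:*/2, job_B:*/4, job_C:*/19}
Op 7: register job_B */4 -> active={job_A:*/2, job_B:*/4, job_C:*/19}
Op 8: register job_C */6 -> active={job_A:*/2, job_B:*/4, job_C:*/6}
  job_A: interval 2, next fire after T=40 is 42
  job_B: interval 4, next fire after T=40 is 44
  job_C: interval 6, next fire after T=40 is 42
Earliest fire time = 42 (job job_A)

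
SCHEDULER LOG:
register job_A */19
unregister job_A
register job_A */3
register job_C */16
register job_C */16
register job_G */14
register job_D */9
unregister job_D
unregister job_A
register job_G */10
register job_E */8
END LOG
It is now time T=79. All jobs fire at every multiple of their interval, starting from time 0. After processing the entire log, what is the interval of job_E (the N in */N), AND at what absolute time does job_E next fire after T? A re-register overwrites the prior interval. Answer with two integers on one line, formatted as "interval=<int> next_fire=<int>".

Op 1: register job_A */19 -> active={job_A:*/19}
Op 2: unregister job_A -> active={}
Op 3: register job_A */3 -> active={job_A:*/3}
Op 4: register job_C */16 -> active={job_A:*/3, job_C:*/16}
Op 5: register job_C */16 -> active={job_A:*/3, job_C:*/16}
Op 6: register job_G */14 -> active={job_A:*/3, job_C:*/16, job_G:*/14}
Op 7: register job_D */9 -> active={job_A:*/3, job_C:*/16, job_D:*/9, job_G:*/14}
Op 8: unregister job_D -> active={job_A:*/3, job_C:*/16, job_G:*/14}
Op 9: unregister job_A -> active={job_C:*/16, job_G:*/14}
Op 10: register job_G */10 -> active={job_C:*/16, job_G:*/10}
Op 11: register job_E */8 -> active={job_C:*/16, job_E:*/8, job_G:*/10}
Final interval of job_E = 8
Next fire of job_E after T=79: (79//8+1)*8 = 80

Answer: interval=8 next_fire=80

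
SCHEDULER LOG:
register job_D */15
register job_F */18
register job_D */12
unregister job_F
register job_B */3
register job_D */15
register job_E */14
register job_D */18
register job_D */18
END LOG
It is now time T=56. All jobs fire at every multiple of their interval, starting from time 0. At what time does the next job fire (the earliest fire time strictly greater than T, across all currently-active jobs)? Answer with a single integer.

Answer: 57

Derivation:
Op 1: register job_D */15 -> active={job_D:*/15}
Op 2: register job_F */18 -> active={job_D:*/15, job_F:*/18}
Op 3: register job_D */12 -> active={job_D:*/12, job_F:*/18}
Op 4: unregister job_F -> active={job_D:*/12}
Op 5: register job_B */3 -> active={job_B:*/3, job_D:*/12}
Op 6: register job_D */15 -> active={job_B:*/3, job_D:*/15}
Op 7: register job_E */14 -> active={job_B:*/3, job_D:*/15, job_E:*/14}
Op 8: register job_D */18 -> active={job_B:*/3, job_D:*/18, job_E:*/14}
Op 9: register job_D */18 -> active={job_B:*/3, job_D:*/18, job_E:*/14}
  job_B: interval 3, next fire after T=56 is 57
  job_D: interval 18, next fire after T=56 is 72
  job_E: interval 14, next fire after T=56 is 70
Earliest fire time = 57 (job job_B)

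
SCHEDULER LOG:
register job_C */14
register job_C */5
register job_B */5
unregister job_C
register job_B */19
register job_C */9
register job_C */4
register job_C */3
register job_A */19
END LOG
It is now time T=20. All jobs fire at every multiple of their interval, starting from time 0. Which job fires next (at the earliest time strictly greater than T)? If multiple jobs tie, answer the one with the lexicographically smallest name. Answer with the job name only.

Op 1: register job_C */14 -> active={job_C:*/14}
Op 2: register job_C */5 -> active={job_C:*/5}
Op 3: register job_B */5 -> active={job_B:*/5, job_C:*/5}
Op 4: unregister job_C -> active={job_B:*/5}
Op 5: register job_B */19 -> active={job_B:*/19}
Op 6: register job_C */9 -> active={job_B:*/19, job_C:*/9}
Op 7: register job_C */4 -> active={job_B:*/19, job_C:*/4}
Op 8: register job_C */3 -> active={job_B:*/19, job_C:*/3}
Op 9: register job_A */19 -> active={job_A:*/19, job_B:*/19, job_C:*/3}
  job_A: interval 19, next fire after T=20 is 38
  job_B: interval 19, next fire after T=20 is 38
  job_C: interval 3, next fire after T=20 is 21
Earliest = 21, winner (lex tiebreak) = job_C

Answer: job_C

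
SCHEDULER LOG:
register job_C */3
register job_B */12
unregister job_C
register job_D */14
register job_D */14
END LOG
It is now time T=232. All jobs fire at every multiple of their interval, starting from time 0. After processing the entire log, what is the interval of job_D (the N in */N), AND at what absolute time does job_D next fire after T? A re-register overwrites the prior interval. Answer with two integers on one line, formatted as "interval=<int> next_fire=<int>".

Answer: interval=14 next_fire=238

Derivation:
Op 1: register job_C */3 -> active={job_C:*/3}
Op 2: register job_B */12 -> active={job_B:*/12, job_C:*/3}
Op 3: unregister job_C -> active={job_B:*/12}
Op 4: register job_D */14 -> active={job_B:*/12, job_D:*/14}
Op 5: register job_D */14 -> active={job_B:*/12, job_D:*/14}
Final interval of job_D = 14
Next fire of job_D after T=232: (232//14+1)*14 = 238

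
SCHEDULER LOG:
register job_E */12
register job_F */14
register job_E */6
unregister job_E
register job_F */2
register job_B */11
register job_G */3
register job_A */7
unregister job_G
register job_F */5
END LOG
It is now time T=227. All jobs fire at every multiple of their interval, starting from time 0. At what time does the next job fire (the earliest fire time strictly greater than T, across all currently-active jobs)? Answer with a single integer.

Answer: 230

Derivation:
Op 1: register job_E */12 -> active={job_E:*/12}
Op 2: register job_F */14 -> active={job_E:*/12, job_F:*/14}
Op 3: register job_E */6 -> active={job_E:*/6, job_F:*/14}
Op 4: unregister job_E -> active={job_F:*/14}
Op 5: register job_F */2 -> active={job_F:*/2}
Op 6: register job_B */11 -> active={job_B:*/11, job_F:*/2}
Op 7: register job_G */3 -> active={job_B:*/11, job_F:*/2, job_G:*/3}
Op 8: register job_A */7 -> active={job_A:*/7, job_B:*/11, job_F:*/2, job_G:*/3}
Op 9: unregister job_G -> active={job_A:*/7, job_B:*/11, job_F:*/2}
Op 10: register job_F */5 -> active={job_A:*/7, job_B:*/11, job_F:*/5}
  job_A: interval 7, next fire after T=227 is 231
  job_B: interval 11, next fire after T=227 is 231
  job_F: interval 5, next fire after T=227 is 230
Earliest fire time = 230 (job job_F)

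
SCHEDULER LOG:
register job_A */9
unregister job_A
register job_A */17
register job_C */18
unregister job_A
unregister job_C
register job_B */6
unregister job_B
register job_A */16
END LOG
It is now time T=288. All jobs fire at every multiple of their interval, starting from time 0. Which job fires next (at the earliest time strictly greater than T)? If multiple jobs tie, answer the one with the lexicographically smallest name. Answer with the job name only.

Answer: job_A

Derivation:
Op 1: register job_A */9 -> active={job_A:*/9}
Op 2: unregister job_A -> active={}
Op 3: register job_A */17 -> active={job_A:*/17}
Op 4: register job_C */18 -> active={job_A:*/17, job_C:*/18}
Op 5: unregister job_A -> active={job_C:*/18}
Op 6: unregister job_C -> active={}
Op 7: register job_B */6 -> active={job_B:*/6}
Op 8: unregister job_B -> active={}
Op 9: register job_A */16 -> active={job_A:*/16}
  job_A: interval 16, next fire after T=288 is 304
Earliest = 304, winner (lex tiebreak) = job_A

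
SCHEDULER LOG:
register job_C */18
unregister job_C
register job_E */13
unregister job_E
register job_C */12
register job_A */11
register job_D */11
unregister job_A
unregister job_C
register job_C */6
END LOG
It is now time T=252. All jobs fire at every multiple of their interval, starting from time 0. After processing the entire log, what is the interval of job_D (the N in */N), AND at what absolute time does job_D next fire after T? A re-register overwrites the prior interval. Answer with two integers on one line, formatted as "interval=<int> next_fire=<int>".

Op 1: register job_C */18 -> active={job_C:*/18}
Op 2: unregister job_C -> active={}
Op 3: register job_E */13 -> active={job_E:*/13}
Op 4: unregister job_E -> active={}
Op 5: register job_C */12 -> active={job_C:*/12}
Op 6: register job_A */11 -> active={job_A:*/11, job_C:*/12}
Op 7: register job_D */11 -> active={job_A:*/11, job_C:*/12, job_D:*/11}
Op 8: unregister job_A -> active={job_C:*/12, job_D:*/11}
Op 9: unregister job_C -> active={job_D:*/11}
Op 10: register job_C */6 -> active={job_C:*/6, job_D:*/11}
Final interval of job_D = 11
Next fire of job_D after T=252: (252//11+1)*11 = 253

Answer: interval=11 next_fire=253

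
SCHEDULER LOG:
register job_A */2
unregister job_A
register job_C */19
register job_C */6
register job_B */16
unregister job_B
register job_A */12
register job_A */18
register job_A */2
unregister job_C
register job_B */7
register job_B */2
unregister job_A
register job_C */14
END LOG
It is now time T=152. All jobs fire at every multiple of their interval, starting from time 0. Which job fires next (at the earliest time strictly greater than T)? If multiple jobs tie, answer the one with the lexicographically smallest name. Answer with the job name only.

Answer: job_B

Derivation:
Op 1: register job_A */2 -> active={job_A:*/2}
Op 2: unregister job_A -> active={}
Op 3: register job_C */19 -> active={job_C:*/19}
Op 4: register job_C */6 -> active={job_C:*/6}
Op 5: register job_B */16 -> active={job_B:*/16, job_C:*/6}
Op 6: unregister job_B -> active={job_C:*/6}
Op 7: register job_A */12 -> active={job_A:*/12, job_C:*/6}
Op 8: register job_A */18 -> active={job_A:*/18, job_C:*/6}
Op 9: register job_A */2 -> active={job_A:*/2, job_C:*/6}
Op 10: unregister job_C -> active={job_A:*/2}
Op 11: register job_B */7 -> active={job_A:*/2, job_B:*/7}
Op 12: register job_B */2 -> active={job_A:*/2, job_B:*/2}
Op 13: unregister job_A -> active={job_B:*/2}
Op 14: register job_C */14 -> active={job_B:*/2, job_C:*/14}
  job_B: interval 2, next fire after T=152 is 154
  job_C: interval 14, next fire after T=152 is 154
Earliest = 154, winner (lex tiebreak) = job_B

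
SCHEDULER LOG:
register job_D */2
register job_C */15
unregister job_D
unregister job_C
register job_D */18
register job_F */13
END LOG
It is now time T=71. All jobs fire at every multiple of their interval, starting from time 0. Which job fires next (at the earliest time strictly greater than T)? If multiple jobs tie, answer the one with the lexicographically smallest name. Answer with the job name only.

Op 1: register job_D */2 -> active={job_D:*/2}
Op 2: register job_C */15 -> active={job_C:*/15, job_D:*/2}
Op 3: unregister job_D -> active={job_C:*/15}
Op 4: unregister job_C -> active={}
Op 5: register job_D */18 -> active={job_D:*/18}
Op 6: register job_F */13 -> active={job_D:*/18, job_F:*/13}
  job_D: interval 18, next fire after T=71 is 72
  job_F: interval 13, next fire after T=71 is 78
Earliest = 72, winner (lex tiebreak) = job_D

Answer: job_D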